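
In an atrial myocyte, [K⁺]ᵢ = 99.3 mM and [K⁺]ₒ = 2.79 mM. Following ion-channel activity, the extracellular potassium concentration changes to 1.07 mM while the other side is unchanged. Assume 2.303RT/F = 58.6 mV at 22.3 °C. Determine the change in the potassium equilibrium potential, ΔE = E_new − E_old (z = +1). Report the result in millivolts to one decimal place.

E_old = (58.6/1)·log₁₀(2.79/99.3) = -90.91 mV
E_new = (58.6/1)·log₁₀(1.07/99.3) = -115.30 mV
ΔE = -115.30 − (-90.91) = -24.39 mV

-24.4 mV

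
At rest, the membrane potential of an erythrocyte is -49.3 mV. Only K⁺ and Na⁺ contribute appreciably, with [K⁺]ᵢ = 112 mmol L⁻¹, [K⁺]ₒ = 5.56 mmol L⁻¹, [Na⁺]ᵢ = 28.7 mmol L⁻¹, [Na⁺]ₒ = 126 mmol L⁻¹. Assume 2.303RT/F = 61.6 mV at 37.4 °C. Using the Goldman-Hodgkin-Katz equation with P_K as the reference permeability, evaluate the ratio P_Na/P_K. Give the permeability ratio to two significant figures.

Let α = P_Na/P_K. GHK: Vm = 61.6·log₁₀[(Kₒ + α·Naₒ)/(Kᵢ + α·Naᵢ)].
10^(Vm/61.6) = 10^(-49.3/61.6) = 0.15837
So 0.15837·(Kᵢ + α·Naᵢ) = Kₒ + α·Naₒ → α = (0.15837·112.0 − 5.56) / (126.0 − 0.15837·28.7)
α = (17.74 − 5.56) / (126.0 − 4.545) = 12.18/121.5 = 0.1003

0.10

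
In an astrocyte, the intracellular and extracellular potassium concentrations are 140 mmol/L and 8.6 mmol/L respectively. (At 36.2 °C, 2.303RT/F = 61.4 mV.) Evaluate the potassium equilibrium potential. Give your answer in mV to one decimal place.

E = (61.4/z) · log₁₀([K⁺]_out/[K⁺]_in) with z = +1.
= (61.4/1) · log₁₀(8.6/140) = 61.40 · log₁₀(0.06143)
= 61.40 · (-1.2116) = -74.39 mV

-74.4 mV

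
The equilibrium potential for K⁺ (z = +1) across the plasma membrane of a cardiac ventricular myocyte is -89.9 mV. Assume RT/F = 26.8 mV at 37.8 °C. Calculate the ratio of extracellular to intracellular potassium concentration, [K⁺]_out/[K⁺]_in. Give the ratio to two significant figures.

ln([out]/[in]) = E·z/(26.8) = -89.9 × 1 / 26.8 = -3.3545
[out]/[in] = e^(-3.3545) = 0.03493

0.035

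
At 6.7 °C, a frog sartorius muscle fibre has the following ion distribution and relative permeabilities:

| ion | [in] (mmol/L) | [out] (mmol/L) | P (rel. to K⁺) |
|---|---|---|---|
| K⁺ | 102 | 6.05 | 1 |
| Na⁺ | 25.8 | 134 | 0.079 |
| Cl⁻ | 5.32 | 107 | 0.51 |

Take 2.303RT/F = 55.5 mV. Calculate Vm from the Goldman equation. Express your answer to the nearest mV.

-51 mV

Vm = 55.5 · log₁₀[(Σ P·[cation]ₒ + Σ P·[anion]ᵢ) / (Σ P·[cation]ᵢ + Σ P·[anion]ₒ)]
Numerator = 1×6.05 + 0.079×134 + 0.51×5.32 = 19.35
Denominator = 1×102 + 0.079×25.8 + 0.51×107 = 158.6
Vm = 55.5 · log₁₀(0.12199) = 55.5 × (-0.9137) = -50.71 mV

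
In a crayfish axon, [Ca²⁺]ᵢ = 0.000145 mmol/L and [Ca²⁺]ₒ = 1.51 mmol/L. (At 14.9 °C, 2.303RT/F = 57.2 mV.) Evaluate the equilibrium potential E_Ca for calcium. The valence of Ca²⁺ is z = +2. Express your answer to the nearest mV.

E = (57.2/z) · log₁₀([Ca²⁺]_out/[Ca²⁺]_in) with z = +2.
= (57.2/2) · log₁₀(1.51/0.000145) = 28.60 · log₁₀(1.041e+04)
= 28.60 · (4.0176) = 114.90 mV

115 mV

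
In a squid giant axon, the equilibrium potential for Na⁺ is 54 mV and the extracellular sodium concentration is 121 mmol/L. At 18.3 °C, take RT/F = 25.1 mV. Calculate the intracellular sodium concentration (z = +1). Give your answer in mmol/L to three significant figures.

14.1 mmol/L

Nernst: E = (25.1/1) · ln([out]/[in]), so ln([out]/[in]) = 54.0 × 1 / 25.1 = 2.1514.
[out]/[in] = e^(2.1514) = 8.597.
[in] = 121 / 8.597 = 14.07 mmol/L.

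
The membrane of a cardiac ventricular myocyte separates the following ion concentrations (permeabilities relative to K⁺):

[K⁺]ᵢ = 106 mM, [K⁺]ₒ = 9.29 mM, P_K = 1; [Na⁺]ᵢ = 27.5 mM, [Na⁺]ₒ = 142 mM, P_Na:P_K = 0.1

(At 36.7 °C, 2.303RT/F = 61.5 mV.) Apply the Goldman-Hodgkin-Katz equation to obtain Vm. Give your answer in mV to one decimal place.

-40.9 mV

Vm = 61.5 · log₁₀[(Σ P·[cation]ₒ + Σ P·[anion]ᵢ) / (Σ P·[cation]ᵢ + Σ P·[anion]ₒ)]
Numerator = 1×9.29 + 0.1×142 = 23.49
Denominator = 1×106 + 0.1×27.5 = 108.8
Vm = 61.5 · log₁₀(0.216) = 61.5 × (-0.6655) = -40.93 mV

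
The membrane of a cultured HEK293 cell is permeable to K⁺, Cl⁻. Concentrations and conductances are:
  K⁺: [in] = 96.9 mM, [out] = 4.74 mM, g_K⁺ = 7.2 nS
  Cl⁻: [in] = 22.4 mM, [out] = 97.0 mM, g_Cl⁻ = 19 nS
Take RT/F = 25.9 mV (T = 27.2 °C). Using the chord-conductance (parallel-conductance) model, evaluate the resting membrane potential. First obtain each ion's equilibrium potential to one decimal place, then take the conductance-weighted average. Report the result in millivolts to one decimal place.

-49.0 mV

E_K⁺ = (25.9/1)·ln(4.74/96.9) = -78.2 mV
E_Cl⁻ = (25.9/-1)·ln(97.0/22.4) = -38.0 mV
Vm = (Σ gᵢEᵢ)/(Σ gᵢ) = (7.2·-78.2 + 19·-38.0) / (7.2 + 19)
= -1285.04 / 26.2 = -49.05 mV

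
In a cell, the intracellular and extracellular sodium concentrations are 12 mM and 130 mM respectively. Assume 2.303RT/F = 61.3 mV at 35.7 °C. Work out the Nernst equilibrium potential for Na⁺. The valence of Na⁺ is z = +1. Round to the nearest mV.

E = (61.3/z) · log₁₀([Na⁺]_out/[Na⁺]_in) with z = +1.
= (61.3/1) · log₁₀(130/12) = 61.30 · log₁₀(10.83)
= 61.30 · (1.0348) = 63.43 mV

63 mV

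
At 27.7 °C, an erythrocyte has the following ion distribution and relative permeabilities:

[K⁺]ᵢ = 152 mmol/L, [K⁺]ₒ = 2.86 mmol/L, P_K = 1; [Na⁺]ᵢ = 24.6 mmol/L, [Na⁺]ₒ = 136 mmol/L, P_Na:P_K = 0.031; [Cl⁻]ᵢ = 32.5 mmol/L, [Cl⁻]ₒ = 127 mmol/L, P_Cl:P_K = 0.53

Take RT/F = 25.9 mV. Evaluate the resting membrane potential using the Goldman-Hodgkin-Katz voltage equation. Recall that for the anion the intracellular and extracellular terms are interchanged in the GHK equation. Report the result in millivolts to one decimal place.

-57.1 mV

Vm = 25.9 · ln[(Σ P·[cation]ₒ + Σ P·[anion]ᵢ) / (Σ P·[cation]ᵢ + Σ P·[anion]ₒ)]
Numerator = 1×2.86 + 0.031×136 + 0.53×32.5 = 24.3
Denominator = 1×152 + 0.031×24.6 + 0.53×127 = 220.1
Vm = 25.9 · ln(0.11042) = 25.9 × (-2.2034) = -57.07 mV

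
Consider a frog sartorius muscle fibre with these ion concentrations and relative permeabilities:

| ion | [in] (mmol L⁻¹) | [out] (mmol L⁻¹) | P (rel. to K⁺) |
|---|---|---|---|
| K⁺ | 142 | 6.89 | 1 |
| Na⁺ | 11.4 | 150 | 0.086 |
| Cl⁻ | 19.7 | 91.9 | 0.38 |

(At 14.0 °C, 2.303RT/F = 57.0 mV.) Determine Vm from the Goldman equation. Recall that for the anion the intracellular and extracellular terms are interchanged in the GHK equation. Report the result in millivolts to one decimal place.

-46.4 mV

Vm = 57.0 · log₁₀[(Σ P·[cation]ₒ + Σ P·[anion]ᵢ) / (Σ P·[cation]ᵢ + Σ P·[anion]ₒ)]
Numerator = 1×6.89 + 0.086×150 + 0.38×19.7 = 27.28
Denominator = 1×142 + 0.086×11.4 + 0.38×91.9 = 177.9
Vm = 57.0 · log₁₀(0.15332) = 57.0 × (-0.8144) = -46.42 mV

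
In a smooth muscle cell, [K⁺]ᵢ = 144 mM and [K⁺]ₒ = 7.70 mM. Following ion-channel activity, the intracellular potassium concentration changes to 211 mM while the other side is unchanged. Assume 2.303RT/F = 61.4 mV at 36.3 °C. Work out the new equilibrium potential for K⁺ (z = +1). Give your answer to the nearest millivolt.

-88 mV

After the shift: [K⁺]_out = 7.70, [K⁺]_in = 211 mM.
E_new = (61.4/1)·log₁₀(7.70/211) = 61.40 · (-1.4378) = -88.28 mV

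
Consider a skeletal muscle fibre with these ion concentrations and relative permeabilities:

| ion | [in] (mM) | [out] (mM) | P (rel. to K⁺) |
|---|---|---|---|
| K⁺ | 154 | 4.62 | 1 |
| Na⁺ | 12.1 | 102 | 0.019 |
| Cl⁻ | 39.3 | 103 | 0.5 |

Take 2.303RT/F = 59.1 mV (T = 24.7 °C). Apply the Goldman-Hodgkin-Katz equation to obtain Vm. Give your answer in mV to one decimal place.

-52.9 mV

Vm = 59.1 · log₁₀[(Σ P·[cation]ₒ + Σ P·[anion]ᵢ) / (Σ P·[cation]ᵢ + Σ P·[anion]ₒ)]
Numerator = 1×4.62 + 0.019×102 + 0.5×39.3 = 26.21
Denominator = 1×154 + 0.019×12.1 + 0.5×103 = 205.7
Vm = 59.1 · log₁₀(0.12739) = 59.1 × (-0.8949) = -52.89 mV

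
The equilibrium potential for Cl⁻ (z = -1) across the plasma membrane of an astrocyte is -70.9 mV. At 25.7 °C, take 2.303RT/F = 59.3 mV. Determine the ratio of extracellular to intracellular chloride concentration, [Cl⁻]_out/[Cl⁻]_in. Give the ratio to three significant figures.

log₁₀([out]/[in]) = E·z/(59.3) = -70.9 × -1 / 59.3 = 1.1956
[out]/[in] = 10^(1.1956) = 15.69

15.7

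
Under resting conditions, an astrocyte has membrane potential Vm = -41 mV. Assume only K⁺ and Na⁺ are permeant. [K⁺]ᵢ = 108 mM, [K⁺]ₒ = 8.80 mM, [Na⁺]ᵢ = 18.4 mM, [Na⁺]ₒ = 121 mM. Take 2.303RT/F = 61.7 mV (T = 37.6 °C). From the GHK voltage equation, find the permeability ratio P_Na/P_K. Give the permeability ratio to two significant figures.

0.12

Let α = P_Na/P_K. GHK: Vm = 61.7·log₁₀[(Kₒ + α·Naₒ)/(Kᵢ + α·Naᵢ)].
10^(Vm/61.7) = 10^(-41.0/61.7) = 0.21652
So 0.21652·(Kᵢ + α·Naᵢ) = Kₒ + α·Naₒ → α = (0.21652·108.0 − 8.8) / (121.0 − 0.21652·18.4)
α = (23.38 − 8.8) / (121.0 − 3.984) = 14.58/117 = 0.1246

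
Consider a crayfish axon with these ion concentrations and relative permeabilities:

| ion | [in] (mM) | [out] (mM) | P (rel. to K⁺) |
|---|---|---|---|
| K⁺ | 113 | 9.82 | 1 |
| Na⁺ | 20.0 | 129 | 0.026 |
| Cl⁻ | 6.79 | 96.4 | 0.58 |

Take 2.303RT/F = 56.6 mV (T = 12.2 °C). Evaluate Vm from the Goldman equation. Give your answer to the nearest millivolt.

-56 mV

Vm = 56.6 · log₁₀[(Σ P·[cation]ₒ + Σ P·[anion]ᵢ) / (Σ P·[cation]ᵢ + Σ P·[anion]ₒ)]
Numerator = 1×9.82 + 0.026×129 + 0.58×6.79 = 17.11
Denominator = 1×113 + 0.026×20.0 + 0.58×96.4 = 169.4
Vm = 56.6 · log₁₀(0.101) = 56.6 × (-0.9957) = -56.36 mV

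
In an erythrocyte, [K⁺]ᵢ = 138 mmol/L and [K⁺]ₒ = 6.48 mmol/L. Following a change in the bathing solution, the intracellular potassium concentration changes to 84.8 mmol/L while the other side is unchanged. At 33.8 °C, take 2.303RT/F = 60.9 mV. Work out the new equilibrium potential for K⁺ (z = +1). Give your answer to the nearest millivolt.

After the shift: [K⁺]_out = 6.48, [K⁺]_in = 84.8 mmol/L.
E_new = (60.9/1)·log₁₀(6.48/84.8) = 60.90 · (-1.1168) = -68.01 mV

-68 mV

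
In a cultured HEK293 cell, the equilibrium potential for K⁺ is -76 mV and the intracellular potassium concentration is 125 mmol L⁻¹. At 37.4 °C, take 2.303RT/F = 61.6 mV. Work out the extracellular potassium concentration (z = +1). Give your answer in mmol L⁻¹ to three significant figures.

7.30 mmol L⁻¹

Nernst: E = (61.6/1) · log₁₀([out]/[in]), so log₁₀([out]/[in]) = -76.0 × 1 / 61.6 = -1.2338.
[out]/[in] = 10^(-1.2338) = 0.05838.
[out] = 0.05838 × 125 = 7.297 mmol L⁻¹.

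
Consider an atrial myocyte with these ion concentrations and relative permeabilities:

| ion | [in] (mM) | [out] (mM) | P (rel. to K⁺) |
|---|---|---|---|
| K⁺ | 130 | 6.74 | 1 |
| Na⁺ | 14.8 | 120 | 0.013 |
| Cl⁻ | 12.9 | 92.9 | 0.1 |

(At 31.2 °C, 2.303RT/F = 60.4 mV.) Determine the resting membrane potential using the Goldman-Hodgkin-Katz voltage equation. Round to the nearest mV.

-70 mV

Vm = 60.4 · log₁₀[(Σ P·[cation]ₒ + Σ P·[anion]ᵢ) / (Σ P·[cation]ᵢ + Σ P·[anion]ₒ)]
Numerator = 1×6.74 + 0.013×120 + 0.1×12.9 = 9.59
Denominator = 1×130 + 0.013×14.8 + 0.1×92.9 = 139.5
Vm = 60.4 · log₁₀(0.068754) = 60.4 × (-1.1627) = -70.23 mV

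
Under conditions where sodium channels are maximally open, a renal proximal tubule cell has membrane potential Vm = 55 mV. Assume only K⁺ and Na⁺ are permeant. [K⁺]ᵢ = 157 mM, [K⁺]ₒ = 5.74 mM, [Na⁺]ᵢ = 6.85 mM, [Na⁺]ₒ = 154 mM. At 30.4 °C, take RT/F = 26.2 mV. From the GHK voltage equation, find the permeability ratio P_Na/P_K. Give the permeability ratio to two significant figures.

13

Let α = P_Na/P_K. GHK: Vm = 26.2·ln[(Kₒ + α·Naₒ)/(Kᵢ + α·Naᵢ)].
e^(Vm/26.2) = e^(55.0/26.2) = 8.1599
So 8.1599·(Kᵢ + α·Naᵢ) = Kₒ + α·Naₒ → α = (8.1599·157.0 − 5.74) / (154.0 − 8.1599·6.85)
α = (1281 − 5.74) / (154.0 − 55.9) = 1275/98.1 = 13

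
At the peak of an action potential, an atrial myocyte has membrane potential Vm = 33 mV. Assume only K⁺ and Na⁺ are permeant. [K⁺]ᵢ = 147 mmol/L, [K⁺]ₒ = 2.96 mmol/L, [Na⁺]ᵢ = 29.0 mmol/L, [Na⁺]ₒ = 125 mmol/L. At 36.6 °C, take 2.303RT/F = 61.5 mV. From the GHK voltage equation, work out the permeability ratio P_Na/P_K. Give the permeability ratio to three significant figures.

19.9

Let α = P_Na/P_K. GHK: Vm = 61.5·log₁₀[(Kₒ + α·Naₒ)/(Kᵢ + α·Naᵢ)].
10^(Vm/61.5) = 10^(33.0/61.5) = 3.4402
So 3.4402·(Kᵢ + α·Naᵢ) = Kₒ + α·Naₒ → α = (3.4402·147.0 − 2.96) / (125.0 − 3.4402·29.0)
α = (505.7 − 2.96) / (125.0 − 99.77) = 502.8/25.23 = 19.92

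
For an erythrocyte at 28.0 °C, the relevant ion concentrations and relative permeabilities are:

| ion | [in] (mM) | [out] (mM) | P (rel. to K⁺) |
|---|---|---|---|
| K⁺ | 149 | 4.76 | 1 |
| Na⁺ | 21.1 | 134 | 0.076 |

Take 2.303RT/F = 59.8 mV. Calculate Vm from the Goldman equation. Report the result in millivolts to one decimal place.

-60.0 mV

Vm = 59.8 · log₁₀[(Σ P·[cation]ₒ + Σ P·[anion]ᵢ) / (Σ P·[cation]ᵢ + Σ P·[anion]ₒ)]
Numerator = 1×4.76 + 0.076×134 = 14.94
Denominator = 1×149 + 0.076×21.1 = 150.6
Vm = 59.8 · log₁₀(0.099227) = 59.8 × (-1.0034) = -60.00 mV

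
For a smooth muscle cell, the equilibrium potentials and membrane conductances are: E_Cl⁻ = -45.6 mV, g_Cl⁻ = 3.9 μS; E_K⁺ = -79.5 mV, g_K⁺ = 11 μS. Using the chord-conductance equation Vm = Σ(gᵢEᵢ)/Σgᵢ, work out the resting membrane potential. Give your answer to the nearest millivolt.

-71 mV

Σ gᵢEᵢ = 3.9·(-45.6) + 11·(-79.5) = -1052.34
Σ gᵢ = 3.9 + 11 = 14.9
Vm = -1052.34 / 14.9 = -70.63 mV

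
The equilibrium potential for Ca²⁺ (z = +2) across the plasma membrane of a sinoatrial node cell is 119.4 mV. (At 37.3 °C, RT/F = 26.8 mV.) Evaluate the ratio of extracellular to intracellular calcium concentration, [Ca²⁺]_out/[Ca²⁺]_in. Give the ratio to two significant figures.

7400

ln([out]/[in]) = E·z/(26.8) = 119.4 × 2 / 26.8 = 8.9104
[out]/[in] = e^(8.9104) = 7409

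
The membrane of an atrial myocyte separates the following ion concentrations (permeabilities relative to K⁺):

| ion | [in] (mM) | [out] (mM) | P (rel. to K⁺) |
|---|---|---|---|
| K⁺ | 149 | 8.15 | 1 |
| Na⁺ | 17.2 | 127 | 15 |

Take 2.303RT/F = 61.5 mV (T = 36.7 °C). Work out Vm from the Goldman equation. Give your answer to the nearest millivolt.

Vm = 61.5 · log₁₀[(Σ P·[cation]ₒ + Σ P·[anion]ᵢ) / (Σ P·[cation]ᵢ + Σ P·[anion]ₒ)]
Numerator = 1×8.15 + 15×127 = 1913
Denominator = 1×149 + 15×17.2 = 407
Vm = 61.5 · log₁₀(4.7006) = 61.5 × (0.6722) = 41.34 mV

41 mV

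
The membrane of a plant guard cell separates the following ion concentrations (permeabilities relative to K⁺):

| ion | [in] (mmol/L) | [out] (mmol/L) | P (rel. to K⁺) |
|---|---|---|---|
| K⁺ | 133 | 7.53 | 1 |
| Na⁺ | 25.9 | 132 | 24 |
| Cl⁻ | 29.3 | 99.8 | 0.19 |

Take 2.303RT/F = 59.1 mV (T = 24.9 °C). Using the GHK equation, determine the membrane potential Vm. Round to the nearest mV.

36 mV

Vm = 59.1 · log₁₀[(Σ P·[cation]ₒ + Σ P·[anion]ᵢ) / (Σ P·[cation]ᵢ + Σ P·[anion]ₒ)]
Numerator = 1×7.53 + 24×132 + 0.19×29.3 = 3181
Denominator = 1×133 + 24×25.9 + 0.19×99.8 = 773.6
Vm = 59.1 · log₁₀(4.1123) = 59.1 × (0.6141) = 36.29 mV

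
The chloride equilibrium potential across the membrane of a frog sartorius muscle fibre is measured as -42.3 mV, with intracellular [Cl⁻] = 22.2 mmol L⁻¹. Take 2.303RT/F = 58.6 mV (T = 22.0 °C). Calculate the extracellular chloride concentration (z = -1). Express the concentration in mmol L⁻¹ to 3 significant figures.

Nernst: E = (58.6/-1) · log₁₀([out]/[in]), so log₁₀([out]/[in]) = -42.3 × -1 / 58.6 = 0.7218.
[out]/[in] = 10^(0.7218) = 5.27.
[out] = 5.27 × 22.2 = 117 mmol L⁻¹.

117 mmol L⁻¹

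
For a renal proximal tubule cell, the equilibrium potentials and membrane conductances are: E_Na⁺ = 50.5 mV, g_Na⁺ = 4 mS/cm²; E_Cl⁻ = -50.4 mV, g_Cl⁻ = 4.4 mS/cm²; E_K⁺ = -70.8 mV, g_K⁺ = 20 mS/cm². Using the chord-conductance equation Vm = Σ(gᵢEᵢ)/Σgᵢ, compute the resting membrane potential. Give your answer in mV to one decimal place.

Σ gᵢEᵢ = 4·(50.5) + 4.4·(-50.4) + 20·(-70.8) = -1435.76
Σ gᵢ = 4 + 4.4 + 20 = 28.4
Vm = -1435.76 / 28.4 = -50.55 mV

-50.6 mV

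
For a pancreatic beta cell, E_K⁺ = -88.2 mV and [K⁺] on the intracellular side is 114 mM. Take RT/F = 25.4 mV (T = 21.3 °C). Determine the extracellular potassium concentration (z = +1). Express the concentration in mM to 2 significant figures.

Nernst: E = (25.4/1) · ln([out]/[in]), so ln([out]/[in]) = -88.2 × 1 / 25.4 = -3.4724.
[out]/[in] = e^(-3.4724) = 0.03104.
[out] = 0.03104 × 114 = 3.539 mM.

3.5 mM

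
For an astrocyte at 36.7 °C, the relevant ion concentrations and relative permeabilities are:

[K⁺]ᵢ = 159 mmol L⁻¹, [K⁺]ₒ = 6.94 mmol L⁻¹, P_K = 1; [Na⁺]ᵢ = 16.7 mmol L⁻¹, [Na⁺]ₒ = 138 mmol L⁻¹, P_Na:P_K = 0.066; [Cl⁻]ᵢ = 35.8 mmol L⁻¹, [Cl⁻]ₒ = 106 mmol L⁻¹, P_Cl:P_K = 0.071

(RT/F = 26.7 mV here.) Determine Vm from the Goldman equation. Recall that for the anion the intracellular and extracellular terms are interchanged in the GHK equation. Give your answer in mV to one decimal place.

-58.7 mV

Vm = 26.7 · ln[(Σ P·[cation]ₒ + Σ P·[anion]ᵢ) / (Σ P·[cation]ᵢ + Σ P·[anion]ₒ)]
Numerator = 1×6.94 + 0.066×138 + 0.071×35.8 = 18.59
Denominator = 1×159 + 0.066×16.7 + 0.071×106 = 167.6
Vm = 26.7 · ln(0.1109) = 26.7 × (-2.1991) = -58.72 mV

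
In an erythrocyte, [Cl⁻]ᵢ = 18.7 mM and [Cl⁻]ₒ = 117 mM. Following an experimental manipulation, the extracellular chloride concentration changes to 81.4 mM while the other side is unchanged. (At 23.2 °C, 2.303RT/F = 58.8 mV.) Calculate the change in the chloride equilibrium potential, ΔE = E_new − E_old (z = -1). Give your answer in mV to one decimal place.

9.3 mV

E_old = (58.8/-1)·log₁₀(117/18.7) = -46.83 mV
E_new = (58.8/-1)·log₁₀(81.4/18.7) = -37.56 mV
ΔE = -37.56 − (-46.83) = 9.26 mV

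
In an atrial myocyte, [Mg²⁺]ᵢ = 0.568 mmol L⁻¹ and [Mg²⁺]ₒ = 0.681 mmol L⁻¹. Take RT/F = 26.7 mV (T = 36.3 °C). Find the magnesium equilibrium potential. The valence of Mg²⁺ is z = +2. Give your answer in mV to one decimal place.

E = (26.7/z) · ln([Mg²⁺]_out/[Mg²⁺]_in) with z = +2.
= (26.7/2) · ln(0.681/0.568) = 13.35 · ln(1.199)
= 13.35 · (0.1814) = 2.42 mV

2.4 mV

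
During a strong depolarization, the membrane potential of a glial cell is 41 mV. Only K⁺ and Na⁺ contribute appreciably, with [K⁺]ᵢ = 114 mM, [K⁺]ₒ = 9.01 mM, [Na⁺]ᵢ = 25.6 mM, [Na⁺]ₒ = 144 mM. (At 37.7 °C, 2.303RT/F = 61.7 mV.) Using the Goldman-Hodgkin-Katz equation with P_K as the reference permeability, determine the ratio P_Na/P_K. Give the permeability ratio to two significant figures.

20

Let α = P_Na/P_K. GHK: Vm = 61.7·log₁₀[(Kₒ + α·Naₒ)/(Kᵢ + α·Naᵢ)].
10^(Vm/61.7) = 10^(41.0/61.7) = 4.6186
So 4.6186·(Kᵢ + α·Naᵢ) = Kₒ + α·Naₒ → α = (4.6186·114.0 − 9.01) / (144.0 − 4.6186·25.6)
α = (526.5 − 9.01) / (144.0 − 118.2) = 517.5/25.77 = 20.09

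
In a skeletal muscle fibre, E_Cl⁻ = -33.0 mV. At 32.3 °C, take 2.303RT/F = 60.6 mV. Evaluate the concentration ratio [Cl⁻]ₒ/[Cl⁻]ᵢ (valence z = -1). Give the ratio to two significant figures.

log₁₀([out]/[in]) = E·z/(60.6) = -33.0 × -1 / 60.6 = 0.5446
[out]/[in] = 10^(0.5446) = 3.504

3.5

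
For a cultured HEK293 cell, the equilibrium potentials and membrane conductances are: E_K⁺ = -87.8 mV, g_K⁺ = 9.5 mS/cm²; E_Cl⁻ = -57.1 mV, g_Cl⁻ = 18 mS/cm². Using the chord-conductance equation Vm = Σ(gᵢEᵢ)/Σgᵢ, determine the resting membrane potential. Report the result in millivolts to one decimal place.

Σ gᵢEᵢ = 9.5·(-87.8) + 18·(-57.1) = -1861.90
Σ gᵢ = 9.5 + 18 = 27.5
Vm = -1861.90 / 27.5 = -67.71 mV

-67.7 mV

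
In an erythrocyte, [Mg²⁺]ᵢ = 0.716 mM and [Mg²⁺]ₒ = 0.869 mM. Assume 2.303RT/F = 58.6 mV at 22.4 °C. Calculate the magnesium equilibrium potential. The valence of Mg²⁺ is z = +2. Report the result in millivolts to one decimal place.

2.5 mV

E = (58.6/z) · log₁₀([Mg²⁺]_out/[Mg²⁺]_in) with z = +2.
= (58.6/2) · log₁₀(0.869/0.716) = 29.30 · log₁₀(1.214)
= 29.30 · (0.0841) = 2.46 mV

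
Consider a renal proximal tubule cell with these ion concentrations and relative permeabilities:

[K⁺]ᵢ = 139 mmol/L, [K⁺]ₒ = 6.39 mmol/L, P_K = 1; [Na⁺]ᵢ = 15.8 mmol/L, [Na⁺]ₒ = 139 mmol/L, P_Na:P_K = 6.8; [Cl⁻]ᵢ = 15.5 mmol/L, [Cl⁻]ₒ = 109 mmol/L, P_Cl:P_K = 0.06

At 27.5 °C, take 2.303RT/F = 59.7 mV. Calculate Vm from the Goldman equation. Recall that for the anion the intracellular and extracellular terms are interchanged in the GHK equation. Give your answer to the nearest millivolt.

34 mV

Vm = 59.7 · log₁₀[(Σ P·[cation]ₒ + Σ P·[anion]ᵢ) / (Σ P·[cation]ᵢ + Σ P·[anion]ₒ)]
Numerator = 1×6.39 + 6.8×139 + 0.06×15.5 = 952.5
Denominator = 1×139 + 6.8×15.8 + 0.06×109 = 253
Vm = 59.7 · log₁₀(3.7652) = 59.7 × (0.5758) = 34.37 mV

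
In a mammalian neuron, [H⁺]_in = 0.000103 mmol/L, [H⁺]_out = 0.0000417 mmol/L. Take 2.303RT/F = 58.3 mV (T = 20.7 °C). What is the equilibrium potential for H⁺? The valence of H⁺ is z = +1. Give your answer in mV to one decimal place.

-22.9 mV

E = (58.3/z) · log₁₀([H⁺]_out/[H⁺]_in) with z = +1.
= (58.3/1) · log₁₀(0.0000417/0.000103) = 58.30 · log₁₀(0.4049)
= 58.30 · (-0.3927) = -22.89 mV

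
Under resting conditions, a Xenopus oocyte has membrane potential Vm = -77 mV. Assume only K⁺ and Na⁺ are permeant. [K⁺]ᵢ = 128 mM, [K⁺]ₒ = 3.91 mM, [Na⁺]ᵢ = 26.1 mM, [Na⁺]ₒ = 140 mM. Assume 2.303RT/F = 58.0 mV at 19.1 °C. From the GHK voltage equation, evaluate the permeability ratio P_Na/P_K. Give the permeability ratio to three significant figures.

0.0152

Let α = P_Na/P_K. GHK: Vm = 58.0·log₁₀[(Kₒ + α·Naₒ)/(Kᵢ + α·Naᵢ)].
10^(Vm/58.0) = 10^(-77.0/58.0) = 0.047034
So 0.047034·(Kᵢ + α·Naᵢ) = Kₒ + α·Naₒ → α = (0.047034·128.0 − 3.91) / (140.0 − 0.047034·26.1)
α = (6.02 − 3.91) / (140.0 − 1.228) = 2.11/138.8 = 0.01521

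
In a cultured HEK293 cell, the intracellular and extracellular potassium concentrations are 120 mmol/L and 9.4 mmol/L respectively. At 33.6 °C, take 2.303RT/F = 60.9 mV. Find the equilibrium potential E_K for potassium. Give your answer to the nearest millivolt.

E = (60.9/z) · log₁₀([K⁺]_out/[K⁺]_in) with z = +1.
= (60.9/1) · log₁₀(9.4/120) = 60.90 · log₁₀(0.07833)
= 60.90 · (-1.1061) = -67.36 mV

-67 mV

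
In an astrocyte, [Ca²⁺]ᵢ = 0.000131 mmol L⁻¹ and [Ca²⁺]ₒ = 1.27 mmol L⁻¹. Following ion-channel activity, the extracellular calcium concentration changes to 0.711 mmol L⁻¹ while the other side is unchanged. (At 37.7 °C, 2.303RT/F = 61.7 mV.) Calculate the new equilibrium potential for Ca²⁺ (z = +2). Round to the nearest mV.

115 mV

After the shift: [Ca²⁺]_out = 0.711, [Ca²⁺]_in = 0.000131 mmol L⁻¹.
E_new = (61.7/2)·log₁₀(0.711/0.000131) = 30.85 · (3.7346) = 115.21 mV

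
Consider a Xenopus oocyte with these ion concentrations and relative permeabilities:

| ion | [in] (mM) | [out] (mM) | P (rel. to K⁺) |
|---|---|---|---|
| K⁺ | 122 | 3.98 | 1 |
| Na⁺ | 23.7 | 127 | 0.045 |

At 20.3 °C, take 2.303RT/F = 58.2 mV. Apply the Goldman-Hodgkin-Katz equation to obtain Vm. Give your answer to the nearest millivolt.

Vm = 58.2 · log₁₀[(Σ P·[cation]ₒ + Σ P·[anion]ᵢ) / (Σ P·[cation]ᵢ + Σ P·[anion]ₒ)]
Numerator = 1×3.98 + 0.045×127 = 9.695
Denominator = 1×122 + 0.045×23.7 = 123.1
Vm = 58.2 · log₁₀(0.078779) = 58.2 × (-1.1036) = -64.23 mV

-64 mV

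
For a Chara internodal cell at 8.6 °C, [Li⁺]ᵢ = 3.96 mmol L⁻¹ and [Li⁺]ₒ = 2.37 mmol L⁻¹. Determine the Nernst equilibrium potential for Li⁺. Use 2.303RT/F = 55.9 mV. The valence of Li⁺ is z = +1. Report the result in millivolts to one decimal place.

E = (55.9/z) · log₁₀([Li⁺]_out/[Li⁺]_in) with z = +1.
= (55.9/1) · log₁₀(2.37/3.96) = 55.90 · log₁₀(0.5985)
= 55.90 · (-0.2229) = -12.46 mV

-12.5 mV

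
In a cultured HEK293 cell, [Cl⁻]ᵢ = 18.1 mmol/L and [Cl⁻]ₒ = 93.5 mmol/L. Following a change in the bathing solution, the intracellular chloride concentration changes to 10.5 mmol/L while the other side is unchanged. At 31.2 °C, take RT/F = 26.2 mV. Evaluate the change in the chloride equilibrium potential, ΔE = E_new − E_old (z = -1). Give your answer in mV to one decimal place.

-14.3 mV

E_old = (26.2/-1)·ln(93.5/18.1) = -43.02 mV
E_new = (26.2/-1)·ln(93.5/10.5) = -57.29 mV
ΔE = -57.29 − (-43.02) = -14.27 mV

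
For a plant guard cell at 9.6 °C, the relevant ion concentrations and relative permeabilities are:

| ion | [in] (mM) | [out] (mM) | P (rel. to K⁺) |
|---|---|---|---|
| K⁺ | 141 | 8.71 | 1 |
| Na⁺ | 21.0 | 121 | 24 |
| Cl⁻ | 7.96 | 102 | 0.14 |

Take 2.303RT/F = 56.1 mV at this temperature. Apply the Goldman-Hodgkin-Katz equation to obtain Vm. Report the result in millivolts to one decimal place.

36.2 mV

Vm = 56.1 · log₁₀[(Σ P·[cation]ₒ + Σ P·[anion]ᵢ) / (Σ P·[cation]ᵢ + Σ P·[anion]ₒ)]
Numerator = 1×8.71 + 24×121 + 0.14×7.96 = 2914
Denominator = 1×141 + 24×21.0 + 0.14×102 = 659.3
Vm = 56.1 · log₁₀(4.4197) = 56.1 × (0.6454) = 36.21 mV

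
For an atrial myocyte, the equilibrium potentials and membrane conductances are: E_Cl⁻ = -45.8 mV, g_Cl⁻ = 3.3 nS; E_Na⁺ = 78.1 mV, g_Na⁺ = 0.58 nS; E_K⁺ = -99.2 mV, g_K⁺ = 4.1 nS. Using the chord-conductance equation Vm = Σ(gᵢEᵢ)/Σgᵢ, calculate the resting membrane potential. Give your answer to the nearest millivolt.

-64 mV

Σ gᵢEᵢ = 3.3·(-45.8) + 0.58·(78.1) + 4.1·(-99.2) = -512.56
Σ gᵢ = 3.3 + 0.58 + 4.1 = 7.98
Vm = -512.56 / 7.98 = -64.23 mV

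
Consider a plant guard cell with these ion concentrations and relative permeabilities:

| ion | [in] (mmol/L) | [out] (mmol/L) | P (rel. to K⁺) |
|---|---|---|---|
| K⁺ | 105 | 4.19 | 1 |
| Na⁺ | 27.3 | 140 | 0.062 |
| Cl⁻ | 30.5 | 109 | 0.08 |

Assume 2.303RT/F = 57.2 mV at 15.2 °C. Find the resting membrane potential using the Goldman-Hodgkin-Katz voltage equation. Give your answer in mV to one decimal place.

-50.2 mV

Vm = 57.2 · log₁₀[(Σ P·[cation]ₒ + Σ P·[anion]ᵢ) / (Σ P·[cation]ᵢ + Σ P·[anion]ₒ)]
Numerator = 1×4.19 + 0.062×140 + 0.08×30.5 = 15.31
Denominator = 1×105 + 0.062×27.3 + 0.08×109 = 115.4
Vm = 57.2 · log₁₀(0.13265) = 57.2 × (-0.8773) = -50.18 mV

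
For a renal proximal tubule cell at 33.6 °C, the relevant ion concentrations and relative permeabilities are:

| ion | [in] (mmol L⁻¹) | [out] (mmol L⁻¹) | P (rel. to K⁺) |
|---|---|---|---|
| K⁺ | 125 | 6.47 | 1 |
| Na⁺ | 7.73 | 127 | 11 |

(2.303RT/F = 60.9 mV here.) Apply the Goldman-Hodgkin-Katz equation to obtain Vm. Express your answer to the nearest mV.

Vm = 60.9 · log₁₀[(Σ P·[cation]ₒ + Σ P·[anion]ᵢ) / (Σ P·[cation]ᵢ + Σ P·[anion]ₒ)]
Numerator = 1×6.47 + 11×127 = 1403
Denominator = 1×125 + 11×7.73 = 210
Vm = 60.9 · log₁₀(6.6822) = 60.9 × (0.8249) = 50.24 mV

50 mV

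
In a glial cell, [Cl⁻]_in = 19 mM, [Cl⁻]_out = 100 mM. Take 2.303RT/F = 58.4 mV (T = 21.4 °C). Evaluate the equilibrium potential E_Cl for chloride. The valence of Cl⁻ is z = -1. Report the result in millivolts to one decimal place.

-42.1 mV

E = (58.4/z) · log₁₀([Cl⁻]_out/[Cl⁻]_in) with z = -1.
For an anion, dividing by z = -1 reverses the sign.
= (58.4/-1) · log₁₀(100/19) = -58.40 · log₁₀(5.263)
= -58.40 · (0.7212) = -42.12 mV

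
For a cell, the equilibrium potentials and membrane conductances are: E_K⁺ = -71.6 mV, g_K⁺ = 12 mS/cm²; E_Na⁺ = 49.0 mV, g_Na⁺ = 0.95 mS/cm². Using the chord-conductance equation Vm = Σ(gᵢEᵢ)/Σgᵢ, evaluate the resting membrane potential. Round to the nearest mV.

Σ gᵢEᵢ = 12·(-71.6) + 0.95·(49.0) = -812.65
Σ gᵢ = 12 + 0.95 = 12.95
Vm = -812.65 / 12.95 = -62.75 mV

-63 mV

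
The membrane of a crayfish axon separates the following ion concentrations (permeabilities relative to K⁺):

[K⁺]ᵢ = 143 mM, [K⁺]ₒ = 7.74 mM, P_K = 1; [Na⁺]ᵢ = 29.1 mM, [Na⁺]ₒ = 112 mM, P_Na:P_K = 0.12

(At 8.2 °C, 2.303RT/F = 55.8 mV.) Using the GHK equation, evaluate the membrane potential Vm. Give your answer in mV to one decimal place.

-46.9 mV

Vm = 55.8 · log₁₀[(Σ P·[cation]ₒ + Σ P·[anion]ᵢ) / (Σ P·[cation]ᵢ + Σ P·[anion]ₒ)]
Numerator = 1×7.74 + 0.12×112 = 21.18
Denominator = 1×143 + 0.12×29.1 = 146.5
Vm = 55.8 · log₁₀(0.14458) = 55.8 × (-0.8399) = -46.87 mV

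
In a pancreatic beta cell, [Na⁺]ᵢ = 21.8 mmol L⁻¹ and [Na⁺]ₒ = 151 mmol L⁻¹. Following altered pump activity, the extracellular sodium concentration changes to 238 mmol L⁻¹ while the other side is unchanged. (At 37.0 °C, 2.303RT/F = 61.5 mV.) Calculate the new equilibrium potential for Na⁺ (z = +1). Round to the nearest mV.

After the shift: [Na⁺]_out = 238, [Na⁺]_in = 21.8 mmol L⁻¹.
E_new = (61.5/1)·log₁₀(238/21.8) = 61.50 · (1.0381) = 63.84 mV

64 mV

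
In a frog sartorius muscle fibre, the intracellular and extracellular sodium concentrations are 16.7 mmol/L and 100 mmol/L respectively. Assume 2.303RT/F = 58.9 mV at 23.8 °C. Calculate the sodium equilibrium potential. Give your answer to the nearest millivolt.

E = (58.9/z) · log₁₀([Na⁺]_out/[Na⁺]_in) with z = +1.
= (58.9/1) · log₁₀(100/16.7) = 58.90 · log₁₀(5.988)
= 58.90 · (0.7773) = 45.78 mV

46 mV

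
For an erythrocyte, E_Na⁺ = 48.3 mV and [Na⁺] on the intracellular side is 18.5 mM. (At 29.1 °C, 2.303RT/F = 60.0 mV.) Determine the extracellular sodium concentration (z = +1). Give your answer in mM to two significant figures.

Nernst: E = (60.0/1) · log₁₀([out]/[in]), so log₁₀([out]/[in]) = 48.3 × 1 / 60.0 = 0.8050.
[out]/[in] = 10^(0.8050) = 6.383.
[out] = 6.383 × 18.5 = 118.1 mM.

120 mM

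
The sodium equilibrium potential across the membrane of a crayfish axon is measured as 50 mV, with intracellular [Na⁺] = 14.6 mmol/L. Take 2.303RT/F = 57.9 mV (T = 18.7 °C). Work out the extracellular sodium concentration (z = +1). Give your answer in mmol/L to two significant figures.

110 mmol/L

Nernst: E = (57.9/1) · log₁₀([out]/[in]), so log₁₀([out]/[in]) = 50.0 × 1 / 57.9 = 0.8636.
[out]/[in] = 10^(0.8636) = 7.304.
[out] = 7.304 × 14.6 = 106.6 mmol/L.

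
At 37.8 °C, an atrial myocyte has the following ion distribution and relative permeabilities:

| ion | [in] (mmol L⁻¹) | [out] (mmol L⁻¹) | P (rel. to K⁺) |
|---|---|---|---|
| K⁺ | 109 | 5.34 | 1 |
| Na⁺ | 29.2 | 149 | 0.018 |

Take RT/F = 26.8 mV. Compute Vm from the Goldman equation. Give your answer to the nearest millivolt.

-70 mV

Vm = 26.8 · ln[(Σ P·[cation]ₒ + Σ P·[anion]ᵢ) / (Σ P·[cation]ᵢ + Σ P·[anion]ₒ)]
Numerator = 1×5.34 + 0.018×149 = 8.022
Denominator = 1×109 + 0.018×29.2 = 109.5
Vm = 26.8 · ln(0.073243) = 26.8 × (-2.6140) = -70.05 mV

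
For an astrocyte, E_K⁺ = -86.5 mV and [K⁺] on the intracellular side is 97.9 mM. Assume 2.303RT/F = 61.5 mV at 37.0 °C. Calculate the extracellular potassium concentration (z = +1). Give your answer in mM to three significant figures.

3.84 mM

Nernst: E = (61.5/1) · log₁₀([out]/[in]), so log₁₀([out]/[in]) = -86.5 × 1 / 61.5 = -1.4065.
[out]/[in] = 10^(-1.4065) = 0.03922.
[out] = 0.03922 × 97.9 = 3.84 mM.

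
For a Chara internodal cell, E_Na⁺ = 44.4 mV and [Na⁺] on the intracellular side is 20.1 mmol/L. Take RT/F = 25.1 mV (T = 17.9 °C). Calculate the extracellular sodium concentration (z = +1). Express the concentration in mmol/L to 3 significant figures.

Nernst: E = (25.1/1) · ln([out]/[in]), so ln([out]/[in]) = 44.4 × 1 / 25.1 = 1.7689.
[out]/[in] = e^(1.7689) = 5.865.
[out] = 5.865 × 20.1 = 117.9 mmol/L.

118 mmol/L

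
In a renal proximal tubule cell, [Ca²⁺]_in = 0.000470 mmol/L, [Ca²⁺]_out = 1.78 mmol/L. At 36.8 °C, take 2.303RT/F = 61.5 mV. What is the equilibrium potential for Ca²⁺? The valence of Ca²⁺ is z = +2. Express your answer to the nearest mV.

110 mV

E = (61.5/z) · log₁₀([Ca²⁺]_out/[Ca²⁺]_in) with z = +2.
= (61.5/2) · log₁₀(1.78/0.000470) = 30.75 · log₁₀(3787)
= 30.75 · (3.5783) = 110.03 mV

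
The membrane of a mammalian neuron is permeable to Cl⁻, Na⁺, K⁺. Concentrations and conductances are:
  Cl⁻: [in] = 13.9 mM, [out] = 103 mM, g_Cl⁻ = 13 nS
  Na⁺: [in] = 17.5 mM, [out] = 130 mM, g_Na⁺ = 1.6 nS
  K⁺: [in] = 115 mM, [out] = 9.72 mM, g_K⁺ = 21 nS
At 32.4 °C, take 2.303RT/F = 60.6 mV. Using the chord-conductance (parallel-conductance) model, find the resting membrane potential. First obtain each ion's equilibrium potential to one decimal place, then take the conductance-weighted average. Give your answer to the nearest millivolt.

-55 mV

E_Cl⁻ = (60.6/-1)·log₁₀(103/13.9) = -52.7 mV
E_Na⁺ = (60.6/1)·log₁₀(130/17.5) = 52.8 mV
E_K⁺ = (60.6/1)·log₁₀(9.72/115) = -65.0 mV
Vm = (Σ gᵢEᵢ)/(Σ gᵢ) = (13·-52.7 + 1.6·52.8 + 21·-65.0) / (13 + 1.6 + 21)
= -1965.62 / 35.6 = -55.21 mV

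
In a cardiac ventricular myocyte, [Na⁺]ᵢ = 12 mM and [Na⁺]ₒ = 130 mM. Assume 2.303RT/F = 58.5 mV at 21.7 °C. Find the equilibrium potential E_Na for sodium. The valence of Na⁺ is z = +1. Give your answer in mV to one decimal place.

60.5 mV

E = (58.5/z) · log₁₀([Na⁺]_out/[Na⁺]_in) with z = +1.
= (58.5/1) · log₁₀(130/12) = 58.50 · log₁₀(10.83)
= 58.50 · (1.0348) = 60.53 mV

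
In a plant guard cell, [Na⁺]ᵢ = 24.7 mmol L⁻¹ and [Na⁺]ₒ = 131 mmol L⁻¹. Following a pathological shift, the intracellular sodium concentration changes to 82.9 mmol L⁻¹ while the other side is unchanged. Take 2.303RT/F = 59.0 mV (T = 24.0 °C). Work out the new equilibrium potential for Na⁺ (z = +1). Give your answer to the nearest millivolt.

12 mV

After the shift: [Na⁺]_out = 131, [Na⁺]_in = 82.9 mmol L⁻¹.
E_new = (59.0/1)·log₁₀(131/82.9) = 59.00 · (0.1987) = 11.72 mV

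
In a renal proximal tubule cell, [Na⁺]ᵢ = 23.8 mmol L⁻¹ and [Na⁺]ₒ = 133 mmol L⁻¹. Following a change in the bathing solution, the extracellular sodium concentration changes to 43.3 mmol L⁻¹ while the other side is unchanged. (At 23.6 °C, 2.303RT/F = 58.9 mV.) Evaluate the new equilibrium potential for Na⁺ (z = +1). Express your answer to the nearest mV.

15 mV

After the shift: [Na⁺]_out = 43.3, [Na⁺]_in = 23.8 mmol L⁻¹.
E_new = (58.9/1)·log₁₀(43.3/23.8) = 58.90 · (0.2599) = 15.31 mV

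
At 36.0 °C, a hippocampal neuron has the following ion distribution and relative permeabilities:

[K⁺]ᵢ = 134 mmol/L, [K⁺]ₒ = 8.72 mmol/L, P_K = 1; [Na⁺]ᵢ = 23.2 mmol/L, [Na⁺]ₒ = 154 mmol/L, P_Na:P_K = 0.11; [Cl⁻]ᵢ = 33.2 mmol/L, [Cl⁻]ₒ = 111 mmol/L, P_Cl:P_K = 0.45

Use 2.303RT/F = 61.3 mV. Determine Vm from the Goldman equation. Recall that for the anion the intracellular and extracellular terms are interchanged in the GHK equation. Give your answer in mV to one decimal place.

Vm = 61.3 · log₁₀[(Σ P·[cation]ₒ + Σ P·[anion]ᵢ) / (Σ P·[cation]ᵢ + Σ P·[anion]ₒ)]
Numerator = 1×8.72 + 0.11×154 + 0.45×33.2 = 40.6
Denominator = 1×134 + 0.11×23.2 + 0.45×111 = 186.5
Vm = 61.3 · log₁₀(0.21769) = 61.3 × (-0.6622) = -40.59 mV

-40.6 mV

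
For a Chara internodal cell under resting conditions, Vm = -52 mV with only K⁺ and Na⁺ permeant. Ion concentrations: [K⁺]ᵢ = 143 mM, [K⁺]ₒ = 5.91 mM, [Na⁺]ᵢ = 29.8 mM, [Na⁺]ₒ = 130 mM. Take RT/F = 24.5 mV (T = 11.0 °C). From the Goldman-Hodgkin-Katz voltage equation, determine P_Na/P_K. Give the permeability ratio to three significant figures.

0.0887

Let α = P_Na/P_K. GHK: Vm = 24.5·ln[(Kₒ + α·Naₒ)/(Kᵢ + α·Naᵢ)].
e^(Vm/24.5) = e^(-52.0/24.5) = 0.11974
So 0.11974·(Kᵢ + α·Naᵢ) = Kₒ + α·Naₒ → α = (0.11974·143.0 − 5.91) / (130.0 − 0.11974·29.8)
α = (17.12 − 5.91) / (130.0 − 3.568) = 11.21/126.4 = 0.08868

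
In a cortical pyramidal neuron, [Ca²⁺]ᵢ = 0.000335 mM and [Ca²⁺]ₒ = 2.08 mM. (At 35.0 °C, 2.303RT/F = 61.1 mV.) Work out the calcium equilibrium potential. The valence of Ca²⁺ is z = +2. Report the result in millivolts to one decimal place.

115.9 mV

E = (61.1/z) · log₁₀([Ca²⁺]_out/[Ca²⁺]_in) with z = +2.
= (61.1/2) · log₁₀(2.08/0.000335) = 30.55 · log₁₀(6209)
= 30.55 · (3.7930) = 115.88 mV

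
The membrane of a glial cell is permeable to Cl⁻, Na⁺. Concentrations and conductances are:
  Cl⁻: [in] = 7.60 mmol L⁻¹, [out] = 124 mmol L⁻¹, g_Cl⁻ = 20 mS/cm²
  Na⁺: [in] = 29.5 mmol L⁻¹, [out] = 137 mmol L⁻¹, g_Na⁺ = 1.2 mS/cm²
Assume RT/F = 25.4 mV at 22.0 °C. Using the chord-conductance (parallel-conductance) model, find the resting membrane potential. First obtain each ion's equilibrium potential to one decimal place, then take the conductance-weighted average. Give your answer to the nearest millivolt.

-65 mV

E_Cl⁻ = (25.4/-1)·ln(124/7.60) = -70.9 mV
E_Na⁺ = (25.4/1)·ln(137/29.5) = 39.0 mV
Vm = (Σ gᵢEᵢ)/(Σ gᵢ) = (20·-70.9 + 1.2·39.0) / (20 + 1.2)
= -1371.20 / 21.2 = -64.68 mV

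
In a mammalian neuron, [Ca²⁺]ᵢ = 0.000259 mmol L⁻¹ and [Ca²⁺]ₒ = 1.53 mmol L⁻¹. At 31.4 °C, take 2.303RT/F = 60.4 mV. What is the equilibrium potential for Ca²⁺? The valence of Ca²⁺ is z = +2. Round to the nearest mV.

114 mV

E = (60.4/z) · log₁₀([Ca²⁺]_out/[Ca²⁺]_in) with z = +2.
= (60.4/2) · log₁₀(1.53/0.000259) = 30.20 · log₁₀(5907)
= 30.20 · (3.7714) = 113.90 mV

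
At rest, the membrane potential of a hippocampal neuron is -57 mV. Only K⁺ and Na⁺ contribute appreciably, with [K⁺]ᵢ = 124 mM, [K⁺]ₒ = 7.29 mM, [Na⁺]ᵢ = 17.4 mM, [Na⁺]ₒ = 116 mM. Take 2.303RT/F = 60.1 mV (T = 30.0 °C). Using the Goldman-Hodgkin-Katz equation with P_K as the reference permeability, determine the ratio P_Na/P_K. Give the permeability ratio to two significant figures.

0.059

Let α = P_Na/P_K. GHK: Vm = 60.1·log₁₀[(Kₒ + α·Naₒ)/(Kᵢ + α·Naᵢ)].
10^(Vm/60.1) = 10^(-57.0/60.1) = 0.11261
So 0.11261·(Kᵢ + α·Naᵢ) = Kₒ + α·Naₒ → α = (0.11261·124.0 − 7.29) / (116.0 − 0.11261·17.4)
α = (13.96 − 7.29) / (116.0 − 1.959) = 6.674/114 = 0.05852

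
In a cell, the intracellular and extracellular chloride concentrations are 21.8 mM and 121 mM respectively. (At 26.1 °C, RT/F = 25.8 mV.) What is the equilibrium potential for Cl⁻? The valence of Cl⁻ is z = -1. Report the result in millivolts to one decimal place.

-44.2 mV

E = (25.8/z) · ln([Cl⁻]_out/[Cl⁻]_in) with z = -1.
For an anion, dividing by z = -1 reverses the sign.
= (25.8/-1) · ln(121/21.8) = -25.80 · ln(5.55)
= -25.80 · (1.7139) = -44.22 mV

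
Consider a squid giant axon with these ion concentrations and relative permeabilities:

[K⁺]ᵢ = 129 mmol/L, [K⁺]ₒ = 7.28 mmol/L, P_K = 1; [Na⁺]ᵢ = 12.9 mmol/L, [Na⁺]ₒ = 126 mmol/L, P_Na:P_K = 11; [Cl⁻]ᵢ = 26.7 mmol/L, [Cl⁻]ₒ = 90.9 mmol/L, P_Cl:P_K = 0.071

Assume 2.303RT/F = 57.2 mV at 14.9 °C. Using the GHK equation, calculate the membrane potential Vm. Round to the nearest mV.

Vm = 57.2 · log₁₀[(Σ P·[cation]ₒ + Σ P·[anion]ᵢ) / (Σ P·[cation]ᵢ + Σ P·[anion]ₒ)]
Numerator = 1×7.28 + 11×126 + 0.071×26.7 = 1395
Denominator = 1×129 + 11×12.9 + 0.071×90.9 = 277.4
Vm = 57.2 · log₁₀(5.0303) = 57.2 × (0.7016) = 40.13 mV

40 mV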